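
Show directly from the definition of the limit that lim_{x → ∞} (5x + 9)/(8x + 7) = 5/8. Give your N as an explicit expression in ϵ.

N = (37/64)/ϵ

Suppose ϵ > 0. We seek N > 0 such that x > N implies |(5x + 9)/(8x + 7) − (5/8)| < ϵ.
(5x + 9)/(8x + 7) − (5/8) = (8(5x + 9) − 5(8x + 7)) / (8(8x + 7)) = 37/(8(8x + 7)).
For x > 0 we have 8x + 7 > 8x, so |(5x + 9)/(8x + 7) − (5/8)| = 37/(8(8x + 7)) < 37/(8·8x) = (37/64)/x.
Thus |(5x + 9)/(8x + 7) − (5/8)| < ϵ whenever x > (37/64)/ϵ.
Take N = (37/64)/ϵ. If x > N then |(5x + 9)/(8x + 7) − (5/8)| < (37/64)/x < ϵ.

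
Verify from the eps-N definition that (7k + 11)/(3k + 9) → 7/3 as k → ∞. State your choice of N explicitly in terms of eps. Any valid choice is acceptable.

N = (10/3)/eps

Let eps > 0 be given. For k ≥ 1, |(7k + 11)/(3k + 9) − (7/3)| = |-30|/(3(3k + 9)) = 30/(3(3k + 9)).
Since 3k + 9 ≥ 3k for k ≥ 1, this is ≤ 30/(3·3k) = (10/3)/k.
So |(7k + 11)/(3k + 9) − (7/3)| < eps whenever k > (10/3)/eps.
Take N = (10/3)/eps. If k > N then |(7k + 11)/(3k + 9) − (7/3)| ≤ (10/3)/k < eps.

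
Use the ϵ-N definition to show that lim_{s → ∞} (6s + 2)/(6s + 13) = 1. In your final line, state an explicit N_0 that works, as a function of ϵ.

Suppose ϵ > 0. We seek N_0 > 0 such that s > N_0 implies |(6s + 2)/(6s + 13) − 1| < ϵ.
(6s + 2)/(6s + 13) − 1 = (6(6s + 2) − 6(6s + 13)) / (6(6s + 13)) = -66/(6(6s + 13)).
For s > 0 we have 6s + 13 > 6s, so |(6s + 2)/(6s + 13) − 1| = 66/(6(6s + 13)) < 66/(6·6s) = (11/6)/s.
Thus |(6s + 2)/(6s + 13) − 1| < ϵ whenever s > (11/6)/ϵ.
Take N_0 = (11/6)/ϵ. If s > N_0 then |(6s + 2)/(6s + 13) − 1| < (11/6)/s < ϵ.

N_0 = (11/6)/ϵ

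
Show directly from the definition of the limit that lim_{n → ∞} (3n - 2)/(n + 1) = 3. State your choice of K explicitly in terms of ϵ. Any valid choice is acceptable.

K = 5/ϵ

Let ϵ > 0 be given. For n ≥ 1, |(3n - 2)/(n + 1) − 3| = |-5|/((n + 1)) = 5/((n + 1)).
Since n + 1 ≥ n for n ≥ 1, this is ≤ 5/(n) = 5/n.
So |(3n - 2)/(n + 1) − 3| < ϵ whenever n > 5/ϵ.
Take K = 5/ϵ. If n > K then |(3n - 2)/(n + 1) − 3| ≤ 5/n < ϵ.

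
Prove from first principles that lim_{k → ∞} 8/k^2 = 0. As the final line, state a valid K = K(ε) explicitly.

K = (8/ε)^{1/2}

Fix ε > 0. For k ≥ 1, |8/k^2 − 0| = 8/k^2.
8/k^2 < ε ⇔ k^2 > 8/ε ⇔ k > (8/ε)^{1/2}.
Take K = (8/ε)^{1/2}. Then k > K implies 8/k^2 < ε.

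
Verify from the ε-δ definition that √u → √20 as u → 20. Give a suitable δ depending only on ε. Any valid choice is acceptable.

Fix ε > 0. We want δ > 0 such that 0 < |u − 20| < δ implies |√u − √20| < ε.
Multiplying by the conjugate, |√u − √20| = |u − 20|/(√u + √20).
Restrict δ ≤ 20 so that |u − 20| < 20 forces u > 0, and then √u + √20 > √20.
Hence |√u − √20| < |u − 20|/√20, which is < ε once |u − 20| < √20·ε.
Take δ = min(20, √20·ε). If 0 < |u − 20| < δ then u > 0 and |√u − √20| < |u − 20|/√20 < ε.

δ = min(20, √20·ε)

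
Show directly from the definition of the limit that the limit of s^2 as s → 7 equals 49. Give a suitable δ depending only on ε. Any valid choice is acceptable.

Suppose ε > 0. We seek δ > 0 with 0 < |s − 7| < δ ⇒ |s^2 − 49| < ε.
Factor: s^2 − 49 = (s − 7)(s + 7), so |s^2 − 49| = |s − 7|·|s + 7|.
Restrict δ ≤ 1. Then |s − 7| < 1 gives |s| < 8, so by the triangle inequality |s + 7| ≤ 8 + 7 = 15.
Hence |s^2 − 49| ≤ 15|s − 7|, which is < ε once |s − 7| < ε/15.
Take δ = min(1, ε/15). If 0 < |s − 7| < δ then both bounds hold and |s^2 − 49| ≤ 15|s − 7| < 15·(ε/15) = ε.

δ = min(1, ε/15)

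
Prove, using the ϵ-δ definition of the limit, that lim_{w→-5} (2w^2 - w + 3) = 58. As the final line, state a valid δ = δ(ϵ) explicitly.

Let ϵ > 0. We want δ > 0 such that 0 < |w + 5| < δ implies |(2w^2 - w + 3) − 58| < ϵ.
(2w^2 - w + 3) − 58 = 2w^2 - w - 55 = (w + 5)(2w - 11).
So |(2w^2 - w + 3) − 58| = |w + 5|·|2w - 11|.
Assume first that |w + 5| < 2, so |w| < 7. Then |2w - 11| ≤ 2·7 + 11 = 25.
Hence |(2w^2 - w + 3) − 58| ≤ 25|w + 5| < ϵ provided |w + 5| < ϵ/25.
Choosing δ = min(2, ϵ/25) ensures both conditions, hence |(2w^2 - w + 3) − 58| < ϵ.

δ = min(2, ϵ/25)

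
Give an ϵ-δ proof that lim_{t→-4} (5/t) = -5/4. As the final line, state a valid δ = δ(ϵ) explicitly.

δ = min(2, (8/5)ϵ)

Let ϵ > 0. We seek δ > 0 such that 0 < |t + 4| < δ implies |5/t + 5/4| < ϵ.
|5/t + 5/4| = 5·|-4 − t|/(4·|t|) = 5|t + 4|/(4|t|).
Require δ ≤ 2 so that |t| > 4 − 2 = 2, hence 4|t| > 8.
Then |5/t + 5/4| < 5|t + 4|/8, which is < ϵ when |t + 4| < (8/5)ϵ.
Take δ = min(2, (8/5)ϵ). Then 0 < |t + 4| < δ gives both |t + 4| < 2 and |t + 4| < (8/5)ϵ, so |5/t + 5/4| < ϵ.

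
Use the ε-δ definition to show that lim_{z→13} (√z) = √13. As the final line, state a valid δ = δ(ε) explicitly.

δ = min(13, √13·ε)

Fix ε > 0. We want δ > 0 such that 0 < |z − 13| < δ implies |√z − √13| < ε.
Rationalise: √z − √13 = (z − 13)/(√z + √13), so |√z − √13| = |z − 13|/(√z + √13).
Restrict δ ≤ 13 so that |z − 13| < 13 forces z > 0, and then √z + √13 > √13.
Hence |√z − √13| < |z − 13|/√13, which is < ε once |z − 13| < √13·ε.
Take δ = min(13, √13·ε). If 0 < |z − 13| < δ then z > 0 and |√z − √13| < |z − 13|/√13 < ε.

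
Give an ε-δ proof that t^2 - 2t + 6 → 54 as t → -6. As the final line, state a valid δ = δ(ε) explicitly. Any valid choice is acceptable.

δ = min(2, ε/16)

Let ε > 0 be given. We want δ > 0 such that 0 < |t + 6| < δ implies |(t^2 - 2t + 6) − 54| < ε.
(t^2 - 2t + 6) − 54 = t^2 - 2t - 48 = (t + 6)(t - 8).
So |(t^2 - 2t + 6) − 54| = |t + 6|·|t - 8|.
Require δ ≤ 2. Then |t + 6| < 2 gives |t| < 8, and by the triangle inequality |t - 8| ≤ 8 + 8 = 16.
Hence |(t^2 - 2t + 6) − 54| ≤ 16|t + 6| < ε provided |t + 6| < ε/16.
Choosing δ = min(2, ε/16) ensures both conditions, hence |(t^2 - 2t + 6) − 54| < ε.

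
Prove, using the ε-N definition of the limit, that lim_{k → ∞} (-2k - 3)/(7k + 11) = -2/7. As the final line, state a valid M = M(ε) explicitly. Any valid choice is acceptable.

Suppose ε > 0. For k ≥ 1, |(-2k - 3)/(7k + 11) + 2/7| = |1|/(7(7k + 11)) = 1/(7(7k + 11)).
Since 7k + 11 ≥ 7k for k ≥ 1, this is ≤ 1/(7·7k) = (1/49)/k.
So |(-2k - 3)/(7k + 11) + 2/7| < ε whenever k > (1/49)/ε.
Take M = (1/49)/ε. If k > M then |(-2k - 3)/(7k + 11) + 2/7| ≤ (1/49)/k < ε.

M = (1/49)/ε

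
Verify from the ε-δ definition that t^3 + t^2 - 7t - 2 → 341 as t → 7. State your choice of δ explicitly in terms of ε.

δ = min(1, ε/177)

Suppose ε > 0. We want δ > 0 such that 0 < |t − 7| < δ implies |(t^3 + t^2 - 7t - 2) − 341| < ε.
(t^3 + t^2 - 7t - 2) − 341 = t^3 + t^2 - 7t - 343 = (t − 7)(t^2 + 8t + 49).
So |(t^3 + t^2 - 7t - 2) − 341| = |t − 7|·|t^2 + 8t + 49|.
Require δ ≤ 1. Then |t − 7| < 1 gives |t| < 8, and by the triangle inequality |t^2 + 8t + 49| ≤ 8^2 + 8·8 + 49 = 177.
Hence |(t^3 + t^2 - 7t - 2) − 341| ≤ 177|t − 7| < ε provided |t − 7| < ε/177.
Take δ = min(1, ε/177). Then 0 < |t − 7| < δ gives both |t − 7| < 1 and |t − 7| < ε/177, so |(t^3 + t^2 - 7t - 2) − 341| < ε.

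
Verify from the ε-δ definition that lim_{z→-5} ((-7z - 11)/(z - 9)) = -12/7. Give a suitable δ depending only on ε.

δ = min(7, (49/37)ε)

Fix ε > 0. We want δ > 0 with 0 < |z + 5| < δ ⇒ |(-7z - 11)/(z - 9) + 12/7| < ε.
Combining over a common denominator, (-7z - 11)/(z - 9) + 12/7 = [(-7z - 11)·(-14) − 24·(z - 9)] / [(-14)·(z - 9)] = 74(z + 5) / ((-14)(z - 9)).
So |(-7z - 11)/(z - 9) + 12/7| = 74|z + 5| / (14·|z − 9|).
Restrict δ ≤ 7. Then |z + 5| < 7 gives |z − 9| = |(z + 5) + (-14)| ≥ 14 − 7 = 7.
Hence |(-7z - 11)/(z - 9) + 12/7| < 74|z + 5|/(14·7) = (37/49)|z + 5|, which is < ε once |z + 5| < (49/37)ε.
Take δ = min(7, (49/37)ε). Then 0 < |z + 5| < δ forces both bounds, so |(-7z - 11)/(z - 9) + 12/7| < ε.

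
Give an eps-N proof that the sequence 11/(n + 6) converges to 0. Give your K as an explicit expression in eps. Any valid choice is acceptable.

Let eps > 0 be given. For n ≥ 1, |11/(n + 6) − 0| = 11/(n + 6) ≤ 11/n.
We need 11/n < eps, i.e. n > 11/eps.
Take K = 11/eps. If n > K then |11/(n + 6)| ≤ 11/n < eps.

K = 11/eps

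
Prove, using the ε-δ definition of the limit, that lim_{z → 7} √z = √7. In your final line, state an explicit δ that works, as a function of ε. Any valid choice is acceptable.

Let ε > 0. We want δ > 0 such that 0 < |z − 7| < δ implies |√z − √7| < ε.
Multiplying by the conjugate, |√z − √7| = |z − 7|/(√z + √7).
Restrict δ ≤ 7 so that |z − 7| < 7 forces z > 0, and then √z + √7 > √7.
Hence |√z − √7| < |z − 7|/√7, which is < ε once |z − 7| < √7·ε.
Take δ = min(7, √7·ε). If 0 < |z − 7| < δ then z > 0 and |√z − √7| < |z − 7|/√7 < ε.

δ = min(7, √7·ε)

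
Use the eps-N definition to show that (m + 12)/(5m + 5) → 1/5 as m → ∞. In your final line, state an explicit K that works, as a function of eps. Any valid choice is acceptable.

K = (11/5)/eps

Fix eps > 0. For m ≥ 1, |(m + 12)/(5m + 5) − (1/5)| = |55|/(5(5m + 5)) = 55/(5(5m + 5)).
Since 5m + 5 ≥ 5m for m ≥ 1, this is ≤ 55/(5·5m) = (11/5)/m.
So |(m + 12)/(5m + 5) − (1/5)| < eps whenever m > (11/5)/eps.
Take K = (11/5)/eps. If m > K then |(m + 12)/(5m + 5) − (1/5)| ≤ (11/5)/m < eps.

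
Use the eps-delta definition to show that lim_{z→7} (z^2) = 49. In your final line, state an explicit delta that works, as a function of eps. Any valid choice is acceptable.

delta = min(1, eps/15)

Suppose eps > 0. We seek delta > 0 with 0 < |z − 7| < delta ⇒ |z^2 − 49| < eps.
Factor: z^2 − 49 = (z − 7)(z + 7), so |z^2 − 49| = |z − 7|·|z + 7|.
Restrict delta ≤ 1. Then |z − 7| < 1 gives |z| < 8, so by the triangle inequality |z + 7| ≤ 8 + 7 = 15.
Hence |z^2 − 49| ≤ 15|z − 7|, which is < eps once |z − 7| < eps/15.
Take delta = min(1, eps/15). If 0 < |z − 7| < delta then both bounds hold and |z^2 − 49| ≤ 15|z − 7| < 15·(eps/15) = eps.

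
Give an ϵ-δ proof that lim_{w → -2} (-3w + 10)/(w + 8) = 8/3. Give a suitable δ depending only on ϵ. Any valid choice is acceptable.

δ = min(3, (9/17)ϵ)

Let ϵ > 0 be given. We want δ > 0 with 0 < |w + 2| < δ ⇒ |(-3w + 10)/(w + 8) − (8/3)| < ϵ.
Combining over a common denominator, (-3w + 10)/(w + 8) − (8/3) = [(-3w + 10)·6 − 16·(w + 8)] / [6·(w + 8)] = -34(w + 2) / (6(w + 8)).
So |(-3w + 10)/(w + 8) − (8/3)| = 34|w + 2| / (6·|w + 8|).
Restrict δ ≤ 3. Then |w + 2| < 3 gives |w + 8| = |(w + 2) + 6| ≥ 6 − 3 = 3.
Hence |(-3w + 10)/(w + 8) − (8/3)| < 34|w + 2|/(6·3) = (17/9)|w + 2|, which is < ϵ once |w + 2| < (9/17)ϵ.
Take δ = min(3, (9/17)ϵ). Then 0 < |w + 2| < δ forces both bounds, so |(-3w + 10)/(w + 8) − (8/3)| < ϵ.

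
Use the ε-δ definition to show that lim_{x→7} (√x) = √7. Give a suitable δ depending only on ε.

Let ε > 0. We want δ > 0 such that 0 < |x − 7| < δ implies |√x − √7| < ε.
Rationalise: √x − √7 = (x − 7)/(√x + √7), so |√x − √7| = |x − 7|/(√x + √7).
Restrict δ ≤ 7 so that |x − 7| < 7 forces x > 0, and then √x + √7 > √7.
Hence |√x − √7| < |x − 7|/√7, which is < ε once |x − 7| < √7·ε.
Take δ = min(7, √7·ε). If 0 < |x − 7| < δ then x > 0 and |√x − √7| < |x − 7|/√7 < ε.

δ = min(7, √7·ε)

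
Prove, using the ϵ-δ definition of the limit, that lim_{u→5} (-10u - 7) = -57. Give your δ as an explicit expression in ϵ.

δ = ϵ/10

Suppose ϵ > 0. We need δ > 0 so that 0 < |u − 5| < δ implies |(-10u - 7) + 57| < ϵ.
|(-10u - 7) + 57| = |-10u + 50| = 10|u − 5|.
Thus it suffices that |u − 5| < ϵ/10.
Take δ = ϵ/10. If 0 < |u − 5| < δ then |(-10u - 7) + 57| = 10|u − 5| < 10·(ϵ/10) = ϵ.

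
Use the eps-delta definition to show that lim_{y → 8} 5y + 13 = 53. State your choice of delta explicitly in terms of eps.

delta = eps/5

Suppose eps > 0. We need delta > 0 so that 0 < |y − 8| < delta implies |(5y + 13) − 53| < eps.
Since (5y + 13) − 53 = 5(y − 8), we have |(5y + 13) − 53| = 5|y − 8|.
Thus it suffices that |y − 8| < eps/5.
Take delta = eps/5. If 0 < |y − 8| < delta then |(5y + 13) − 53| = 5|y − 8| < 5·(eps/5) = eps.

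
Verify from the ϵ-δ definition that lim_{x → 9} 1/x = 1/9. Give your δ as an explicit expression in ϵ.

δ = min(9/2, (81/2)ϵ)

Fix ϵ > 0. We seek δ > 0 such that 0 < |x − 9| < δ implies |1/x − (1/9)| < ϵ.
|1/x − (1/9)| = |9 − x|/(9·|x|) = |x − 9|/(9|x|).
Restrict δ ≤ 9/2. Then |x − 9| < 9/2 gives |x| > 9/2, so 9|x| > 81/2.
Then |1/x − (1/9)| < |x − 9|/(81/2), which is < ϵ when |x − 9| < (81/2)ϵ.
Take δ = min(9/2, (81/2)ϵ). Then 0 < |x − 9| < δ gives both |x − 9| < 9/2 and |x − 9| < (81/2)ϵ, so |1/x − (1/9)| < ϵ.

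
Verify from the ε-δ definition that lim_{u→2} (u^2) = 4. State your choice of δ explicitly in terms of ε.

δ = min(1, ε/5)

Let ε > 0 be given. We seek δ > 0 with 0 < |u − 2| < δ ⇒ |u^2 − 4| < ε.
Factor: u^2 − 4 = (u − 2)(u + 2), so |u^2 − 4| = |u − 2|·|u + 2|.
Restrict δ ≤ 1. Then |u − 2| < 1 gives |u| < 3, so by the triangle inequality |u + 2| ≤ 3 + 2 = 5.
Hence |u^2 − 4| ≤ 5|u − 2|, which is < ε once |u − 2| < ε/5.
Take δ = min(1, ε/5). If 0 < |u − 2| < δ then both bounds hold and |u^2 − 4| ≤ 5|u − 2| < 5·(ε/5) = ε.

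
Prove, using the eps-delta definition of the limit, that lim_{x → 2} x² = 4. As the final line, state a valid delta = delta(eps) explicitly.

delta = min(2, eps/6)

Let eps > 0 be given. We seek delta > 0 with 0 < |x − 2| < delta ⇒ |x² − 4| < eps.
Factor: x² − 4 = (x − 2)(x + 2), so |x² − 4| = |x − 2|·|x + 2|.
Restrict delta ≤ 2. Then |x − 2| < 2 gives |x| < 4, so by the triangle inequality |x + 2| ≤ 4 + 2 = 6.
Hence |x² − 4| ≤ 6|x − 2|, which is < eps once |x − 2| < eps/6.
Take delta = min(2, eps/6). If 0 < |x − 2| < delta then both bounds hold and |x² − 4| ≤ 6|x − 2| < 6·(eps/6) = eps.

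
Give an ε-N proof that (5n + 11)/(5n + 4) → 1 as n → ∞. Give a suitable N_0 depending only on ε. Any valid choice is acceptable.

N_0 = (7/5)/ε

Suppose ε > 0. For n ≥ 1, |(5n + 11)/(5n + 4) − 1| = |35|/(5(5n + 4)) = 35/(5(5n + 4)).
Since 5n + 4 ≥ 5n for n ≥ 1, this is ≤ 35/(5·5n) = (7/5)/n.
So |(5n + 11)/(5n + 4) − 1| < ε whenever n > (7/5)/ε.
Take N_0 = (7/5)/ε. If n > N_0 then |(5n + 11)/(5n + 4) − 1| ≤ (7/5)/n < ε.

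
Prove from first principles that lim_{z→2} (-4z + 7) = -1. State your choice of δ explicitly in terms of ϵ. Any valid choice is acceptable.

δ = ϵ/4

Fix ϵ > 0. We need δ > 0 so that 0 < |z − 2| < δ implies |(-4z + 7) + 1| < ϵ.
Since (-4z + 7) + 1 = -4(z − 2), we have |(-4z + 7) + 1| = 4|z − 2|.
Thus it suffices that |z − 2| < ϵ/4.
Take δ = ϵ/4. If 0 < |z − 2| < δ then |(-4z + 7) + 1| = 4|z − 2| < 4·(ϵ/4) = ϵ.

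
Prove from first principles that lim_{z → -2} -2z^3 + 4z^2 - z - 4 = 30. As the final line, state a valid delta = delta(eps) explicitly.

Let eps > 0 be given. We want delta > 0 such that 0 < |z + 2| < delta implies |(-2z^3 + 4z^2 - z - 4) − 30| < eps.
(-2z^3 + 4z^2 - z - 4) − 30 = -2z^3 + 4z^2 - z - 34 = (z + 2)(-2z^2 + 8z - 17).
So |(-2z^3 + 4z^2 - z - 4) − 30| = |z + 2|·|-2z^2 + 8z - 17|.
Require delta ≤ 1. Then |z + 2| < 1 gives |z| < 3, and by the triangle inequality |-2z^2 + 8z - 17| ≤ 2·3^2 + 8·3 + 17 = 59.
Hence |(-2z^3 + 4z^2 - z - 4) − 30| ≤ 59|z + 2| < eps provided |z + 2| < eps/59.
Take delta = min(1, eps/59). Then 0 < |z + 2| < delta gives both |z + 2| < 1 and |z + 2| < eps/59, so |(-2z^3 + 4z^2 - z - 4) − 30| < eps.

delta = min(1, eps/59)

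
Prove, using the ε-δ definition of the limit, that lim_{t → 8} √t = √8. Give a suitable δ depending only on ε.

δ = min(8, √8·ε)

Suppose ε > 0. We want δ > 0 such that 0 < |t − 8| < δ implies |√t − √8| < ε.
Rationalise: √t − √8 = (t − 8)/(√t + √8), so |√t − √8| = |t − 8|/(√t + √8).
Restrict δ ≤ 8 so that |t − 8| < 8 forces t > 0, and then √t + √8 > √8.
Hence |√t − √8| < |t − 8|/√8, which is < ε once |t − 8| < √8·ε.
Take δ = min(8, √8·ε). If 0 < |t − 8| < δ then t > 0 and |√t − √8| < |t − 8|/√8 < ε.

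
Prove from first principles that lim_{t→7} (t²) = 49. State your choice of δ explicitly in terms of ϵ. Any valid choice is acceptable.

Let ϵ > 0 be given. We seek δ > 0 with 0 < |t − 7| < δ ⇒ |t² − 49| < ϵ.
Factor: t² − 49 = (t − 7)(t + 7), so |t² − 49| = |t − 7|·|t + 7|.
Impose δ ≤ 1 so that |t| < 8; then |t + 7| ≤ 15.
Hence |t² − 49| ≤ 15|t − 7|, which is < ϵ once |t − 7| < ϵ/15.
Take δ = min(1, ϵ/15). If 0 < |t − 7| < δ then both bounds hold and |t² − 49| ≤ 15|t − 7| < 15·(ϵ/15) = ϵ.

δ = min(1, ϵ/15)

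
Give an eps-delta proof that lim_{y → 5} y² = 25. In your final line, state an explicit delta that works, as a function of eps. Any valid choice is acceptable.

Let eps > 0. We seek delta > 0 with 0 < |y − 5| < delta ⇒ |y² − 25| < eps.
Factor: y² − 25 = (y − 5)(y + 5), so |y² − 25| = |y − 5|·|y + 5|.
Impose delta ≤ 2 so that |y| < 7; then |y + 5| ≤ 12.
Hence |y² − 25| ≤ 12|y − 5|, which is < eps once |y − 5| < eps/12.
Take delta = min(2, eps/12). If 0 < |y − 5| < delta then both bounds hold and |y² − 25| ≤ 12|y − 5| < 12·(eps/12) = eps.

delta = min(2, eps/12)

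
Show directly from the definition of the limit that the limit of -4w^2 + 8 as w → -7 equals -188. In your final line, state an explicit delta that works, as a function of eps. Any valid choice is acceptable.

delta = min(2, eps/64)

Fix eps > 0. We want delta > 0 such that 0 < |w + 7| < delta implies |(-4w^2 + 8) + 188| < eps.
(-4w^2 + 8) + 188 = -4w^2 + 196 = (w + 7)(-4w + 28).
So |(-4w^2 + 8) + 188| = |w + 7|·|-4w + 28|.
Assume first that |w + 7| < 2, so |w| < 9. Then |-4w + 28| ≤ 4·9 + 28 = 64.
Hence |(-4w^2 + 8) + 188| ≤ 64|w + 7| < eps provided |w + 7| < eps/64.
Choosing delta = min(2, eps/64) ensures both conditions, hence |(-4w^2 + 8) + 188| < eps.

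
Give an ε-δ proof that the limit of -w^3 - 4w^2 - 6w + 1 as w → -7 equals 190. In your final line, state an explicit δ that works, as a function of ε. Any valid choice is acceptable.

δ = min(2, ε/135)

Let ε > 0 be given. We want δ > 0 such that 0 < |w + 7| < δ implies |(-w^3 - 4w^2 - 6w + 1) − 190| < ε.
(-w^3 - 4w^2 - 6w + 1) − 190 = -w^3 - 4w^2 - 6w - 189 = (w + 7)(-w^2 + 3w - 27).
So |(-w^3 - 4w^2 - 6w + 1) − 190| = |w + 7|·|-w^2 + 3w - 27|.
Require δ ≤ 2. Then |w + 7| < 2 gives |w| < 9, and by the triangle inequality |-w^2 + 3w - 27| ≤ 9^2 + 3·9 + 27 = 135.
Hence |(-w^3 - 4w^2 - 6w + 1) − 190| ≤ 135|w + 7| < ε provided |w + 7| < ε/135.
Choosing δ = min(2, ε/135) ensures both conditions, hence |(-w^3 - 4w^2 - 6w + 1) − 190| < ε.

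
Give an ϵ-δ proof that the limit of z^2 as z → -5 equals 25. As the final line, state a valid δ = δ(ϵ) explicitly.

δ = min(1, ϵ/11)

Suppose ϵ > 0. We seek δ > 0 with 0 < |z + 5| < δ ⇒ |z^2 − 25| < ϵ.
Factor: z^2 − 25 = (z + 5)(z - 5), so |z^2 − 25| = |z + 5|·|z - 5|.
Restrict δ ≤ 1. Then |z + 5| < 1 gives |z| < 6, so by the triangle inequality |z - 5| ≤ 6 + 5 = 11.
Hence |z^2 − 25| ≤ 11|z + 5|, which is < ϵ once |z + 5| < ϵ/11.
Take δ = min(1, ϵ/11). If 0 < |z + 5| < δ then both bounds hold and |z^2 − 25| ≤ 11|z + 5| < 11·(ϵ/11) = ϵ.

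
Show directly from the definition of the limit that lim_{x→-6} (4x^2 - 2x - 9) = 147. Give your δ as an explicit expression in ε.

Let ε > 0 be given. We want δ > 0 such that 0 < |x + 6| < δ implies |(4x^2 - 2x - 9) − 147| < ε.
(4x^2 - 2x - 9) − 147 = 4x^2 - 2x - 156 = (x + 6)(4x - 26).
So |(4x^2 - 2x - 9) − 147| = |x + 6|·|4x - 26|.
Require δ ≤ 1. Then |x + 6| < 1 gives |x| < 7, and by the triangle inequality |4x - 26| ≤ 4·7 + 26 = 54.
Hence |(4x^2 - 2x - 9) − 147| ≤ 54|x + 6| < ε provided |x + 6| < ε/54.
Take δ = min(1, ε/54). Then 0 < |x + 6| < δ gives both |x + 6| < 1 and |x + 6| < ε/54, so |(4x^2 - 2x - 9) − 147| < ε.

δ = min(1, ε/54)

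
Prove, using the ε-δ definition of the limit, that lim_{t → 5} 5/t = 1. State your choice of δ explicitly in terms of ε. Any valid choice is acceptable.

δ = min(5/2, (5/2)ε)

Suppose ε > 0. We seek δ > 0 such that 0 < |t − 5| < δ implies |5/t − 1| < ε.
|5/t − 1| = 5·|5 − t|/(5·|t|) = 5|t − 5|/(5|t|).
Require δ ≤ 5/2 so that |t| > 5 − 5/2 = 5/2, hence 5|t| > 25/2.
Then |5/t − 1| < 5|t − 5|/(25/2), which is < ε when |t − 5| < (5/2)ε.
Take δ = min(5/2, (5/2)ε). Then 0 < |t − 5| < δ gives both |t − 5| < 5/2 and |t − 5| < (5/2)ε, so |5/t − 1| < ε.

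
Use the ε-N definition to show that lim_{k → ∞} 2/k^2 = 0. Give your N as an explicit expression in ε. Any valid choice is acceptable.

Let ε > 0. For k ≥ 1, |2/k^2 − 0| = 2/k^2.
2/k^2 < ε ⇔ k^2 > 2/ε ⇔ k > (2/ε)^{1/2}.
Take N = (2/ε)^{1/2}. Then k > N implies 2/k^2 < ε.

N = (2/ε)^{1/2}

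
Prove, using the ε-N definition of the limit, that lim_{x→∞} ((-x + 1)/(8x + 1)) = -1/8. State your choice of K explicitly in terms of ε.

Fix ε > 0. We seek K > 0 such that x > K implies |(-x + 1)/(8x + 1) + 1/8| < ε.
(-x + 1)/(8x + 1) + 1/8 = (8(-x + 1) − (-1)(8x + 1)) / (8(8x + 1)) = 9/(8(8x + 1)).
For x > 0 we have 8x + 1 > 8x, so |(-x + 1)/(8x + 1) + 1/8| = 9/(8(8x + 1)) < 9/(8·8x) = (9/64)/x.
Thus |(-x + 1)/(8x + 1) + 1/8| < ε whenever x > (9/64)/ε.
Take K = (9/64)/ε. If x > K then |(-x + 1)/(8x + 1) + 1/8| < (9/64)/x < ε.

K = (9/64)/ε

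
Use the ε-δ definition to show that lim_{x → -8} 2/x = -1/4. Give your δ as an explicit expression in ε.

Suppose ε > 0. We seek δ > 0 such that 0 < |x + 8| < δ implies |2/x + 1/4| < ε.
|2/x + 1/4| = 2·|-8 − x|/(8·|x|) = 2|x + 8|/(8|x|).
Restrict δ ≤ 4. Then |x + 8| < 4 gives |x| > 4, so 8|x| > 32.
Then |2/x + 1/4| < 2|x + 8|/32, which is < ε when |x + 8| < 16ε.
Take δ = min(4, 16ε). Then 0 < |x + 8| < δ gives both |x + 8| < 4 and |x + 8| < 16ε, so |2/x + 1/4| < ε.

δ = min(4, 16ε)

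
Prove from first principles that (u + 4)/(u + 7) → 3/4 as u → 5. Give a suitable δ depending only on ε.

Let ε > 0 be given. We want δ > 0 with 0 < |u − 5| < δ ⇒ |(u + 4)/(u + 7) − (3/4)| < ε.
Combining over a common denominator, (u + 4)/(u + 7) − (3/4) = [(u + 4)·12 − 9·(u + 7)] / [12·(u + 7)] = 3(u − 5) / (12(u + 7)).
So |(u + 4)/(u + 7) − (3/4)| = 3|u − 5| / (12·|u + 7|).
Restrict δ ≤ 6. Then |u − 5| < 6 gives |u + 7| = |(u − 5) + 12| ≥ 12 − 6 = 6.
Hence |(u + 4)/(u + 7) − (3/4)| < 3|u − 5|/(12·6) = (1/24)|u − 5|, which is < ε once |u − 5| < 24ε.
Take δ = min(6, 24ε). Then 0 < |u − 5| < δ forces both bounds, so |(u + 4)/(u + 7) − (3/4)| < ε.

δ = min(6, 24ε)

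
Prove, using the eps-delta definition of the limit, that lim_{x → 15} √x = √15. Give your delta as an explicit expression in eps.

Suppose eps > 0. We want delta > 0 such that 0 < |x − 15| < delta implies |√x − √15| < eps.
Multiplying by the conjugate, |√x − √15| = |x − 15|/(√x + √15).
Restrict delta ≤ 15 so that |x − 15| < 15 forces x > 0, and then √x + √15 > √15.
Hence |√x − √15| < |x − 15|/√15, which is < eps once |x − 15| < √15·eps.
Take delta = min(15, √15·eps). If 0 < |x − 15| < delta then x > 0 and |√x − √15| < |x − 15|/√15 < eps.

delta = min(15, √15·eps)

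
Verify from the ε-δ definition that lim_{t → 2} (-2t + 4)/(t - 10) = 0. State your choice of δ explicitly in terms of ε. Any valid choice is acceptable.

Fix ε > 0. We want δ > 0 with 0 < |t − 2| < δ ⇒ |(-2t + 4)/(t - 10) − 0| < ε.
Combining over a common denominator, (-2t + 4)/(t - 10) − 0 = [(-2t + 4)·(-8) − 0·(t - 10)] / [(-8)·(t - 10)] = 16(t − 2) / ((-8)(t - 10)).
So |(-2t + 4)/(t - 10) − 0| = 16|t − 2| / (8·|t − 10|).
Restrict δ ≤ 4. Then |t − 2| < 4 gives |t − 10| = |(t − 2) + (-8)| ≥ 8 − 4 = 4.
Hence |(-2t + 4)/(t - 10) − 0| < 16|t − 2|/(8·4) = (1/2)|t − 2|, which is < ε once |t − 2| < 2ε.
Take δ = min(4, 2ε). Then 0 < |t − 2| < δ forces both bounds, so |(-2t + 4)/(t - 10) − 0| < ε.

δ = min(4, 2ε)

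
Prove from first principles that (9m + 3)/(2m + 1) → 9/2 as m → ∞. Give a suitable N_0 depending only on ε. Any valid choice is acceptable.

Suppose ε > 0. For m ≥ 1, |(9m + 3)/(2m + 1) − (9/2)| = |-3|/(2(2m + 1)) = 3/(2(2m + 1)).
Since 2m + 1 ≥ 2m for m ≥ 1, this is ≤ 3/(2·2m) = (3/4)/m.
So |(9m + 3)/(2m + 1) − (9/2)| < ε whenever m > (3/4)/ε.
Take N_0 = (3/4)/ε. If m > N_0 then |(9m + 3)/(2m + 1) − (9/2)| ≤ (3/4)/m < ε.

N_0 = (3/4)/ε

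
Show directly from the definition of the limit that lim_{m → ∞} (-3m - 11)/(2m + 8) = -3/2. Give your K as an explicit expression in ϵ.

Let ϵ > 0. For m ≥ 1, |(-3m - 11)/(2m + 8) + 3/2| = |2|/(2(2m + 8)) = 2/(2(2m + 8)).
Since 2m + 8 ≥ 2m for m ≥ 1, this is ≤ 2/(2·2m) = (1/2)/m.
So |(-3m - 11)/(2m + 8) + 3/2| < ϵ whenever m > (1/2)/ϵ.
Take K = (1/2)/ϵ. If m > K then |(-3m - 11)/(2m + 8) + 3/2| ≤ (1/2)/m < ϵ.

K = (1/2)/ϵ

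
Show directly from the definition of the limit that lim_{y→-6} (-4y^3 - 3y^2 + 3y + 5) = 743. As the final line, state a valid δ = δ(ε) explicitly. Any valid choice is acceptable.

δ = min(1, ε/466)

Fix ε > 0. We want δ > 0 such that 0 < |y + 6| < δ implies |(-4y^3 - 3y^2 + 3y + 5) − 743| < ε.
(-4y^3 - 3y^2 + 3y + 5) − 743 = -4y^3 - 3y^2 + 3y - 738 = (y + 6)(-4y^2 + 21y - 123).
So |(-4y^3 - 3y^2 + 3y + 5) − 743| = |y + 6|·|-4y^2 + 21y - 123|.
Require δ ≤ 1. Then |y + 6| < 1 gives |y| < 7, and by the triangle inequality |-4y^2 + 21y - 123| ≤ 4·7^2 + 21·7 + 123 = 466.
Hence |(-4y^3 - 3y^2 + 3y + 5) − 743| ≤ 466|y + 6| < ε provided |y + 6| < ε/466.
Take δ = min(1, ε/466). Then 0 < |y + 6| < δ gives both |y + 6| < 1 and |y + 6| < ε/466, so |(-4y^3 - 3y^2 + 3y + 5) − 743| < ε.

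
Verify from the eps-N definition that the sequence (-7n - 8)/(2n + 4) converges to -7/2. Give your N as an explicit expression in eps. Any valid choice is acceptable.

N = 3/eps

Suppose eps > 0. For n ≥ 1, |(-7n - 8)/(2n + 4) + 7/2| = |12|/(2(2n + 4)) = 12/(2(2n + 4)).
Since 2n + 4 ≥ 2n for n ≥ 1, this is ≤ 12/(2·2n) = 3/n.
So |(-7n - 8)/(2n + 4) + 7/2| < eps whenever n > 3/eps.
Take N = 3/eps. If n > N then |(-7n - 8)/(2n + 4) + 7/2| ≤ 3/n < eps.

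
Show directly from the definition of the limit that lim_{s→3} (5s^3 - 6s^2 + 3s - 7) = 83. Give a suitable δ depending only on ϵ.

Let ϵ > 0 be given. We want δ > 0 such that 0 < |s − 3| < δ implies |(5s^3 - 6s^2 + 3s - 7) − 83| < ϵ.
(5s^3 - 6s^2 + 3s - 7) − 83 = 5s^3 - 6s^2 + 3s - 90 = (s − 3)(5s^2 + 9s + 30).
So |(5s^3 - 6s^2 + 3s - 7) − 83| = |s − 3|·|5s^2 + 9s + 30|.
Assume first that |s − 3| < 1, so |s| < 4. Then |5s^2 + 9s + 30| ≤ 5·4^2 + 9·4 + 30 = 146.
Hence |(5s^3 - 6s^2 + 3s - 7) − 83| ≤ 146|s − 3| < ϵ provided |s − 3| < ϵ/146.
Take δ = min(1, ϵ/146). Then 0 < |s − 3| < δ gives both |s − 3| < 1 and |s − 3| < ϵ/146, so |(5s^3 - 6s^2 + 3s - 7) − 83| < ϵ.

δ = min(1, ϵ/146)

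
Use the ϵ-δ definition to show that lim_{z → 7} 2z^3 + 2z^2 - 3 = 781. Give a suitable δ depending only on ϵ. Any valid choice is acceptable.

Let ϵ > 0. We want δ > 0 such that 0 < |z − 7| < δ implies |(2z^3 + 2z^2 - 3) − 781| < ϵ.
(2z^3 + 2z^2 - 3) − 781 = 2z^3 + 2z^2 - 784 = (z − 7)(2z^2 + 16z + 112).
So |(2z^3 + 2z^2 - 3) − 781| = |z − 7|·|2z^2 + 16z + 112|.
Require δ ≤ 1. Then |z − 7| < 1 gives |z| < 8, and by the triangle inequality |2z^2 + 16z + 112| ≤ 2·8^2 + 16·8 + 112 = 368.
Hence |(2z^3 + 2z^2 - 3) − 781| ≤ 368|z − 7| < ϵ provided |z − 7| < ϵ/368.
Choosing δ = min(1, ϵ/368) ensures both conditions, hence |(2z^3 + 2z^2 - 3) − 781| < ϵ.

δ = min(1, ϵ/368)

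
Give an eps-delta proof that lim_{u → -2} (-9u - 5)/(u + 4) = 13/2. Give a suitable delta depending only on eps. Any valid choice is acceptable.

Let eps > 0. We want delta > 0 with 0 < |u + 2| < delta ⇒ |(-9u - 5)/(u + 4) − (13/2)| < eps.
Combining over a common denominator, (-9u - 5)/(u + 4) − (13/2) = [(-9u - 5)·2 − 13·(u + 4)] / [2·(u + 4)] = -31(u + 2) / (2(u + 4)).
So |(-9u - 5)/(u + 4) − (13/2)| = 31|u + 2| / (2·|u + 4|).
Require delta ≤ 1, so |u + 4| ≥ |2| − |u + 2| > 2 − 1 = 1.
Hence |(-9u - 5)/(u + 4) − (13/2)| < 31|u + 2|/(2·1) = (31/2)|u + 2|, which is < eps once |u + 2| < (2/31)eps.
Take delta = min(1, (2/31)eps). Then 0 < |u + 2| < delta forces both bounds, so |(-9u - 5)/(u + 4) − (13/2)| < eps.

delta = min(1, (2/31)eps)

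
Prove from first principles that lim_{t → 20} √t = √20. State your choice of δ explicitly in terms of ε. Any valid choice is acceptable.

Let ε > 0 be given. We want δ > 0 such that 0 < |t − 20| < δ implies |√t − √20| < ε.
Multiplying by the conjugate, |√t − √20| = |t − 20|/(√t + √20).
Restrict δ ≤ 20 so that |t − 20| < 20 forces t > 0, and then √t + √20 > √20.
Hence |√t − √20| < |t − 20|/√20, which is < ε once |t − 20| < √20·ε.
Take δ = min(20, √20·ε). If 0 < |t − 20| < δ then t > 0 and |√t − √20| < |t − 20|/√20 < ε.

δ = min(20, √20·ε)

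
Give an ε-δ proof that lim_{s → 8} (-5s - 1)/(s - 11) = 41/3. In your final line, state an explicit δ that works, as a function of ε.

Fix ε > 0. We want δ > 0 with 0 < |s − 8| < δ ⇒ |(-5s - 1)/(s - 11) − (41/3)| < ε.
Combining over a common denominator, (-5s - 1)/(s - 11) − (41/3) = [(-5s - 1)·(-3) − (-41)·(s - 11)] / [(-3)·(s - 11)] = 56(s − 8) / ((-3)(s - 11)).
So |(-5s - 1)/(s - 11) − (41/3)| = 56|s − 8| / (3·|s − 11|).
Require δ ≤ 3/2, so |s − 11| ≥ |-3| − |s − 8| > 3 − 3/2 = 3/2.
Hence |(-5s - 1)/(s - 11) − (41/3)| < 56|s − 8|/(3·(3/2)) = (112/9)|s − 8|, which is < ε once |s − 8| < (9/112)ε.
Take δ = min(3/2, (9/112)ε). Then 0 < |s − 8| < δ forces both bounds, so |(-5s - 1)/(s - 11) − (41/3)| < ε.

δ = min(3/2, (9/112)ε)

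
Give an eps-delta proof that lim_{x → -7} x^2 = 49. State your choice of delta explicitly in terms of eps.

delta = min(1, eps/15)

Suppose eps > 0. We seek delta > 0 with 0 < |x + 7| < delta ⇒ |x^2 − 49| < eps.
Factor: x^2 − 49 = (x + 7)(x - 7), so |x^2 − 49| = |x + 7|·|x - 7|.
Impose delta ≤ 1 so that |x| < 8; then |x - 7| ≤ 15.
Hence |x^2 − 49| ≤ 15|x + 7|, which is < eps once |x + 7| < eps/15.
Take delta = min(1, eps/15). If 0 < |x + 7| < delta then both bounds hold and |x^2 − 49| ≤ 15|x + 7| < 15·(eps/15) = eps.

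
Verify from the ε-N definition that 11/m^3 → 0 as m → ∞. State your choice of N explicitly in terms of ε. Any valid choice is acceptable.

N = (11/ε)^{1/3}

Suppose ε > 0. For m ≥ 1, |11/m^3 − 0| = 11/m^3.
11/m^3 < ε ⇔ m^3 > 11/ε ⇔ m > (11/ε)^{1/3}.
Take N = (11/ε)^{1/3}. Then m > N implies 11/m^3 < ε.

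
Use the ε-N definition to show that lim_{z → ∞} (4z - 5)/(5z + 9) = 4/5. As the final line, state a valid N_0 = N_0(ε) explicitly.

Let ε > 0 be given. We seek N_0 > 0 such that z > N_0 implies |(4z - 5)/(5z + 9) − (4/5)| < ε.
(4z - 5)/(5z + 9) − (4/5) = (5(4z - 5) − 4(5z + 9)) / (5(5z + 9)) = -61/(5(5z + 9)).
For z > 0 we have 5z + 9 > 5z, so |(4z - 5)/(5z + 9) − (4/5)| = 61/(5(5z + 9)) < 61/(5·5z) = (61/25)/z.
Thus |(4z - 5)/(5z + 9) − (4/5)| < ε whenever z > (61/25)/ε.
Take N_0 = (61/25)/ε. If z > N_0 then |(4z - 5)/(5z + 9) − (4/5)| < (61/25)/z < ε.

N_0 = (61/25)/ε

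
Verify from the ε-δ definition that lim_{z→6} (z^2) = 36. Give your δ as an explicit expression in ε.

δ = min(2, ε/14)

Let ε > 0. We seek δ > 0 with 0 < |z − 6| < δ ⇒ |z^2 − 36| < ε.
Factor: z^2 − 36 = (z − 6)(z + 6), so |z^2 − 36| = |z − 6|·|z + 6|.
Impose δ ≤ 2 so that |z| < 8; then |z + 6| ≤ 14.
Hence |z^2 − 36| ≤ 14|z − 6|, which is < ε once |z − 6| < ε/14.
Take δ = min(2, ε/14). If 0 < |z − 6| < δ then both bounds hold and |z^2 − 36| ≤ 14|z − 6| < 14·(ε/14) = ε.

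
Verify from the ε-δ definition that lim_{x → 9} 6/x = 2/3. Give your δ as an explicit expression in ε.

Let ε > 0 be given. We seek δ > 0 such that 0 < |x − 9| < δ implies |6/x − (2/3)| < ε.
|6/x − (2/3)| = 6·|9 − x|/(9·|x|) = 6|x − 9|/(9|x|).
Require δ ≤ 9/2 so that |x| > 9 − 9/2 = 9/2, hence 9|x| > 81/2.
Then |6/x − (2/3)| < 6|x − 9|/(81/2), which is < ε when |x − 9| < (27/4)ε.
Take δ = min(9/2, (27/4)ε). Then 0 < |x − 9| < δ gives both |x − 9| < 9/2 and |x − 9| < (27/4)ε, so |6/x − (2/3)| < ε.

δ = min(9/2, (27/4)ε)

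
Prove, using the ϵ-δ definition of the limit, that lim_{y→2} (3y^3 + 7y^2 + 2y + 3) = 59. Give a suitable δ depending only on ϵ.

δ = min(1, ϵ/94)

Fix ϵ > 0. We want δ > 0 such that 0 < |y − 2| < δ implies |(3y^3 + 7y^2 + 2y + 3) − 59| < ϵ.
(3y^3 + 7y^2 + 2y + 3) − 59 = 3y^3 + 7y^2 + 2y - 56 = (y − 2)(3y^2 + 13y + 28).
So |(3y^3 + 7y^2 + 2y + 3) − 59| = |y − 2|·|3y^2 + 13y + 28|.
Assume first that |y − 2| < 1, so |y| < 3. Then |3y^2 + 13y + 28| ≤ 3·3^2 + 13·3 + 28 = 94.
Hence |(3y^3 + 7y^2 + 2y + 3) − 59| ≤ 94|y − 2| < ϵ provided |y − 2| < ϵ/94.
Take δ = min(1, ϵ/94). Then 0 < |y − 2| < δ gives both |y − 2| < 1 and |y − 2| < ϵ/94, so |(3y^3 + 7y^2 + 2y + 3) − 59| < ϵ.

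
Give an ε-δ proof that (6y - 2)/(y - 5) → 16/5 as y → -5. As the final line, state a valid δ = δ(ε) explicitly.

Let ε > 0 be given. We want δ > 0 with 0 < |y + 5| < δ ⇒ |(6y - 2)/(y - 5) − (16/5)| < ε.
Combining over a common denominator, (6y - 2)/(y - 5) − (16/5) = [(6y - 2)·(-10) − (-32)·(y - 5)] / [(-10)·(y - 5)] = -28(y + 5) / ((-10)(y - 5)).
So |(6y - 2)/(y - 5) − (16/5)| = 28|y + 5| / (10·|y − 5|).
Restrict δ ≤ 5. Then |y + 5| < 5 gives |y − 5| = |(y + 5) + (-10)| ≥ 10 − 5 = 5.
Hence |(6y - 2)/(y - 5) − (16/5)| < 28|y + 5|/(10·5) = (14/25)|y + 5|, which is < ε once |y + 5| < (25/14)ε.
Take δ = min(5, (25/14)ε). Then 0 < |y + 5| < δ forces both bounds, so |(6y - 2)/(y - 5) − (16/5)| < ε.

δ = min(5, (25/14)ε)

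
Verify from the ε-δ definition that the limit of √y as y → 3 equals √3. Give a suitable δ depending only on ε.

δ = min(3, √3·ε)

Let ε > 0 be given. We want δ > 0 such that 0 < |y − 3| < δ implies |√y − √3| < ε.
Multiplying by the conjugate, |√y − √3| = |y − 3|/(√y + √3).
Restrict δ ≤ 3 so that |y − 3| < 3 forces y > 0, and then √y + √3 > √3.
Hence |√y − √3| < |y − 3|/√3, which is < ε once |y − 3| < √3·ε.
Take δ = min(3, √3·ε). If 0 < |y − 3| < δ then y > 0 and |√y − √3| < |y − 3|/√3 < ε.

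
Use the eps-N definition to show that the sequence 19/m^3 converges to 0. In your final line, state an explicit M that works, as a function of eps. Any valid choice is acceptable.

M = (19/eps)^{1/3}

Let eps > 0 be given. For m ≥ 1, |19/m^3 − 0| = 19/m^3.
19/m^3 < eps ⇔ m^3 > 19/eps ⇔ m > (19/eps)^{1/3}.
Take M = (19/eps)^{1/3}. Then m > M implies 19/m^3 < eps.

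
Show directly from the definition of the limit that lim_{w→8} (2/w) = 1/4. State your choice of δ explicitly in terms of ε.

Suppose ε > 0. We seek δ > 0 such that 0 < |w − 8| < δ implies |2/w − (1/4)| < ε.
|2/w − (1/4)| = 2·|8 − w|/(8·|w|) = 2|w − 8|/(8|w|).
Require δ ≤ 4 so that |w| > 8 − 4 = 4, hence 8|w| > 32.
Then |2/w − (1/4)| < 2|w − 8|/32, which is < ε when |w − 8| < 16ε.
Take δ = min(4, 16ε). Then 0 < |w − 8| < δ gives both |w − 8| < 4 and |w − 8| < 16ε, so |2/w − (1/4)| < ε.

δ = min(4, 16ε)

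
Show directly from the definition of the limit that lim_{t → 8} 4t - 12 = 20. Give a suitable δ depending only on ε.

Let ε > 0. We need δ > 0 so that 0 < |t − 8| < δ implies |(4t - 12) − 20| < ε.
|(4t - 12) − 20| = |4t - 32| = 4|t − 8|.
So 4|t − 8| < ε exactly when |t − 8| < ε/4.
Take δ = ε/4. If 0 < |t − 8| < δ then |(4t - 12) − 20| = 4|t − 8| < 4·(ε/4) = ε.

δ = ε/4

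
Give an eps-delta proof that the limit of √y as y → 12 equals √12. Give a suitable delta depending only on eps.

delta = min(12, √12·eps)

Let eps > 0. We want delta > 0 such that 0 < |y − 12| < delta implies |√y − √12| < eps.
Rationalise: √y − √12 = (y − 12)/(√y + √12), so |√y − √12| = |y − 12|/(√y + √12).
Restrict delta ≤ 12 so that |y − 12| < 12 forces y > 0, and then √y + √12 > √12.
Hence |√y − √12| < |y − 12|/√12, which is < eps once |y − 12| < √12·eps.
Take delta = min(12, √12·eps). If 0 < |y − 12| < delta then y > 0 and |√y − √12| < |y − 12|/√12 < eps.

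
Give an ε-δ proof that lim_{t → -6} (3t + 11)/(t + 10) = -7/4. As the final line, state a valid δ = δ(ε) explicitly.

Fix ε > 0. We want δ > 0 with 0 < |t + 6| < δ ⇒ |(3t + 11)/(t + 10) + 7/4| < ε.
Combining over a common denominator, (3t + 11)/(t + 10) + 7/4 = [(3t + 11)·4 − (-7)·(t + 10)] / [4·(t + 10)] = 19(t + 6) / (4(t + 10)).
So |(3t + 11)/(t + 10) + 7/4| = 19|t + 6| / (4·|t + 10|).
Restrict δ ≤ 2. Then |t + 6| < 2 gives |t + 10| = |(t + 6) + 4| ≥ 4 − 2 = 2.
Hence |(3t + 11)/(t + 10) + 7/4| < 19|t + 6|/(4·2) = (19/8)|t + 6|, which is < ε once |t + 6| < (8/19)ε.
Take δ = min(2, (8/19)ε). Then 0 < |t + 6| < δ forces both bounds, so |(3t + 11)/(t + 10) + 7/4| < ε.

δ = min(2, (8/19)ε)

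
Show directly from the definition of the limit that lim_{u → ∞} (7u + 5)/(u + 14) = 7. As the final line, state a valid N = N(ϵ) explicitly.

Let ϵ > 0. We seek N > 0 such that u > N implies |(7u + 5)/(u + 14) − 7| < ϵ.
(7u + 5)/(u + 14) − 7 = ((7u + 5) − 7(u + 14)) / ((u + 14)) = -93/((u + 14)).
For u > 0 we have u + 14 > u, so |(7u + 5)/(u + 14) − 7| = 93/((u + 14)) < 93/(u) = 93/u.
Thus |(7u + 5)/(u + 14) − 7| < ϵ whenever u > 93/ϵ.
Take N = 93/ϵ. If u > N then |(7u + 5)/(u + 14) − 7| < 93/u < ϵ.

N = 93/ϵ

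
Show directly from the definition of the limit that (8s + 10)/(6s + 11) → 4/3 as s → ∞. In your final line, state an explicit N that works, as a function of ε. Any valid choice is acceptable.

N = (7/9)/ε

Suppose ε > 0. We seek N > 0 such that s > N implies |(8s + 10)/(6s + 11) − (4/3)| < ε.
(8s + 10)/(6s + 11) − (4/3) = (6(8s + 10) − 8(6s + 11)) / (6(6s + 11)) = -28/(6(6s + 11)).
For s > 0 we have 6s + 11 > 6s, so |(8s + 10)/(6s + 11) − (4/3)| = 28/(6(6s + 11)) < 28/(6·6s) = (7/9)/s.
Thus |(8s + 10)/(6s + 11) − (4/3)| < ε whenever s > (7/9)/ε.
Take N = (7/9)/ε. If s > N then |(8s + 10)/(6s + 11) − (4/3)| < (7/9)/s < ε.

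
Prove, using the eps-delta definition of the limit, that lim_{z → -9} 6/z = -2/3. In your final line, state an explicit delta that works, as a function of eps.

delta = min(9/2, (27/4)eps)

Let eps > 0. We seek delta > 0 such that 0 < |z + 9| < delta implies |6/z + 2/3| < eps.
|6/z + 2/3| = 6·|-9 − z|/(9·|z|) = 6|z + 9|/(9|z|).
Require delta ≤ 9/2 so that |z| > 9 − 9/2 = 9/2, hence 9|z| > 81/2.
Then |6/z + 2/3| < 6|z + 9|/(81/2), which is < eps when |z + 9| < (27/4)eps.
Take delta = min(9/2, (27/4)eps). Then 0 < |z + 9| < delta gives both |z + 9| < 9/2 and |z + 9| < (27/4)eps, so |6/z + 2/3| < eps.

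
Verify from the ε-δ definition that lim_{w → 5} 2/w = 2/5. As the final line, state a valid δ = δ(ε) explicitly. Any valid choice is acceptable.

Suppose ε > 0. We seek δ > 0 such that 0 < |w − 5| < δ implies |2/w − (2/5)| < ε.
|2/w − (2/5)| = 2·|5 − w|/(5·|w|) = 2|w − 5|/(5|w|).
Restrict δ ≤ 5/2. Then |w − 5| < 5/2 gives |w| > 5/2, so 5|w| > 25/2.
Then |2/w − (2/5)| < 2|w − 5|/(25/2), which is < ε when |w − 5| < (25/4)ε.
Take δ = min(5/2, (25/4)ε). Then 0 < |w − 5| < δ gives both |w − 5| < 5/2 and |w − 5| < (25/4)ε, so |2/w − (2/5)| < ε.

δ = min(5/2, (25/4)ε)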